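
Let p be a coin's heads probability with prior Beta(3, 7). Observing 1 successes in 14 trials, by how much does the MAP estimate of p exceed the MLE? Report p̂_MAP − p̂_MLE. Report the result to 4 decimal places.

MAP − MLE = 0.0649

Posterior is Beta(4, 20); MAP = (4−1)/(24−2) = 3/22 ≈ 0.13636.
MLE ignores the prior: p̂_MLE = k/n = 1/14 ≈ 0.07143.
Difference = 3/22 − 1/14 = 5/77 ≈ 0.0649.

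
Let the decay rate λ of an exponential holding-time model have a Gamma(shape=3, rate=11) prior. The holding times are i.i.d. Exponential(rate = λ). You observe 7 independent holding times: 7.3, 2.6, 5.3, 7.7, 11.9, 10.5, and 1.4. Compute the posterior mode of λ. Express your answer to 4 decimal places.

The Exponential(rate=λ) likelihood is ∝ λ^n e^(−λΣtᵢ). Here n = 7 and Σtᵢ = 7.3 + 2.6 + 5.3 + 7.7 + 11.9 + 10.5 + 1.4 = 46.7.
Posterior ∝ λ^2e^(−11λ) · λ^7e^(−46.7λ) = λ^9e^(−57.7λ), i.e. Gamma(10, 57.7).
Mode = (a−1)/b = 9/57.7 ≈ 0.1560.

λ̂_MAP = 0.1560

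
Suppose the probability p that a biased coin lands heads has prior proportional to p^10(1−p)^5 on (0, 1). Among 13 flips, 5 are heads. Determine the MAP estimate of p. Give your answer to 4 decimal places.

p̂_MAP = 0.5357

The prior density ∝ p^10(1−p)^5 is the kernel of Beta(11, 6).
Data: 5 successes in 13 trials. The binomial likelihood contributes p^5(1−p)^8, so the posterior is Beta(11+5, 6+8) = Beta(16, 14).
For Beta(a, b) with a, b > 1 the mode is (a−1)/(a+b−2) = 15/28 ≈ 0.5357.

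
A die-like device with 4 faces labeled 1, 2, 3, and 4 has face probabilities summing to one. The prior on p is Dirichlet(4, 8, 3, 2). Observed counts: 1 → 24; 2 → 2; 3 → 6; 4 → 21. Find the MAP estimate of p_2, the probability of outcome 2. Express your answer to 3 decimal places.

The posterior is Dirichlet(αᵢ + nᵢ) = Dirichlet(28, 10, 9, 23).
For a Dirichlet(a₁,…,a_K) with all aᵢ > 1, the mode has j-th component (aⱼ − 1)/(Σaᵢ − K).
Here Σaᵢ = 70 and K = 4, so p_2 = (10 − 1)/(70 − 4) = 9/66 ≈ 0.136.

MAP estimate: 0.136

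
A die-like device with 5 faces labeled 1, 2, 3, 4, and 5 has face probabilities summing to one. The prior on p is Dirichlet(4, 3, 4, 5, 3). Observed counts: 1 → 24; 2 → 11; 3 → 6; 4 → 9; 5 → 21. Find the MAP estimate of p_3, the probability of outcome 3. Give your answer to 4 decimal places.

MAP estimate: 0.1059

The posterior is Dirichlet(αᵢ + nᵢ) = Dirichlet(28, 14, 10, 14, 24).
For a Dirichlet(a₁,…,a_K) with all aᵢ > 1, the mode has j-th component (aⱼ − 1)/(Σaᵢ − K).
Here Σaᵢ = 90 and K = 5, so p_3 = (10 − 1)/(90 − 5) = 9/85 ≈ 0.1059.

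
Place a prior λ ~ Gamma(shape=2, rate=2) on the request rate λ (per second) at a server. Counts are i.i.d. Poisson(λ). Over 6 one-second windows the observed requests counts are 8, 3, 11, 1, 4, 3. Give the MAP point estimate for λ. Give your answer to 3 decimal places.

λ̂_MAP = 3.875

Σxᵢ = 8+3+11+1+4+3 = 30, with n = 6.
Posterior ∝ λe^(−2λ) · λ^30e^(−6λ) = λ^31e^(−8λ), i.e. Gamma(shape=32, rate=8).
The mode of a Gamma(a, b) with a ≥ 1 (shape–rate) is (a−1)/b = 31/8 ≈ 3.875.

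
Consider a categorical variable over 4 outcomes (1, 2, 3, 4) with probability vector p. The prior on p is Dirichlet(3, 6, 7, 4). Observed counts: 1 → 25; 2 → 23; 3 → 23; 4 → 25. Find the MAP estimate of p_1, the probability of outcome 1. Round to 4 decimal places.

MAP estimate: 0.2411

The posterior is Dirichlet(αᵢ + nᵢ) = Dirichlet(28, 29, 30, 29).
For a Dirichlet(a₁,…,a_K) with all aᵢ > 1, the mode has j-th component (aⱼ − 1)/(Σaᵢ − K).
Here Σaᵢ = 116 and K = 4, so p_1 = (28 − 1)/(116 − 4) = 27/112 ≈ 0.2411.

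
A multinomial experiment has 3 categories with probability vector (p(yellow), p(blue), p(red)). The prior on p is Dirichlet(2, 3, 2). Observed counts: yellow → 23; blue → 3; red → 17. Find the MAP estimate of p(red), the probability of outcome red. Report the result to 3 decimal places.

MAP estimate of p(red) = 0.383

The posterior is Dirichlet(αᵢ + nᵢ) = Dirichlet(25, 6, 19).
For a Dirichlet(a₁,…,a_K) with all aᵢ > 1, the mode has j-th component (aⱼ − 1)/(Σaᵢ − K).
Here Σaᵢ = 50 and K = 3, so p(red) = (19 − 1)/(50 − 3) = 18/47 ≈ 0.383.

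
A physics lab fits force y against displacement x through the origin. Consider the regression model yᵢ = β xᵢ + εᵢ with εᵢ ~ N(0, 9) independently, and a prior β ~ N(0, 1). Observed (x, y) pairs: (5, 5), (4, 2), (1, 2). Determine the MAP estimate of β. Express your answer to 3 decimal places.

log p(β | y) = −Σ(yᵢ − βxᵢ)²/(2·9) − β²/(2·1) + const.
Setting the derivative to zero: Σxᵢ(yᵢ − βxᵢ)/9 − β/1 = 0, so β = Σxᵢyᵢ / (Σxᵢ² + σ²/τ²).
Σxᵢyᵢ = 5·5 + 4·2 + 1·2 = 35; Σxᵢ² = 42; σ²/τ² = 9.
β̂_MAP = 35 / (42 + 9) = 35/51 ≈ 0.686.

β̂_MAP = 0.686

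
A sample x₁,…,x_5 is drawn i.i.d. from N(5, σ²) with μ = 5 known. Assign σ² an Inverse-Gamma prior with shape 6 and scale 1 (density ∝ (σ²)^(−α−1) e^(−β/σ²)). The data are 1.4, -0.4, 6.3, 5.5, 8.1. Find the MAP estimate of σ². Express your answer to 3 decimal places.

Sum of squared deviations about the known mean: SS = (1.4−5)² + (-0.4−5)² + (6.3−5)² + (5.5−5)² + (8.1−5)² = 53.67.
The Normal likelihood contributes (σ²)^(−n/2) exp(−SS/(2σ²)), so the posterior is Inverse-Gamma(α + n/2, β + SS/2) = Inverse-Gamma(8.5, 27.835).
The mode of Inverse-Gamma(a, b) is b/(a+1) = 27.835/9.5 ≈ 2.930.

σ̂²_MAP = 2.930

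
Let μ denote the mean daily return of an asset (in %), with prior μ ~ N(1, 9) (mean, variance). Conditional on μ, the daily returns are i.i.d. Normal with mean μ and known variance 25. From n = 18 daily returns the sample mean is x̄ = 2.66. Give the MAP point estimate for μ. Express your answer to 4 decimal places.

μ̂_MAP = 2.4381

n = 18, x̄ = 2.66.
For a Normal prior and Normal likelihood with known variance, the posterior is Normal; its mode equals its mean, the precision-weighted average.
Prior precision 1/σ₀² = 1/9; data precision n/σ² = 18/25 = 0.72.
μ̂ = ((1/9)·1 + 0.72·2.66) / (1/9 + 0.72) = (11398/5625)/(187/225) = 11398/4675 ≈ 2.4381.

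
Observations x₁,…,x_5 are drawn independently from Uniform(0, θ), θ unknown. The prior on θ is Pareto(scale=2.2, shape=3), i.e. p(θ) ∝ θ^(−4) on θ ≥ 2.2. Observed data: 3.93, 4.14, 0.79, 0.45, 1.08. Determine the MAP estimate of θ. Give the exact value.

θ̂_MAP = 4.14

The Uniform(0, θ) likelihood is θ^(−n) for θ ≥ max(xᵢ), zero otherwise. Here max(xᵢ) = 4.14.
Posterior ∝ θ^(−4) · θ^(−5) = θ^(−9) on θ ≥ max(2.2, 4.14) = 4.14.
This density is strictly decreasing in θ, so the posterior mode lies at the lower boundary of the support.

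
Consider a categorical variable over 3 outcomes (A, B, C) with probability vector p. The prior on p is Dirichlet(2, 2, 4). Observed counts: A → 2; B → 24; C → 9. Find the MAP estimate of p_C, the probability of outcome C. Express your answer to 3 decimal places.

The posterior is Dirichlet(αᵢ + nᵢ) = Dirichlet(4, 26, 13).
For a Dirichlet(a₁,…,a_K) with all aᵢ > 1, the mode has j-th component (aⱼ − 1)/(Σaᵢ − K).
Here Σaᵢ = 43 and K = 3, so p_C = (13 − 1)/(43 − 3) = 12/40 ≈ 0.300.

MAP estimate of p_C = 0.300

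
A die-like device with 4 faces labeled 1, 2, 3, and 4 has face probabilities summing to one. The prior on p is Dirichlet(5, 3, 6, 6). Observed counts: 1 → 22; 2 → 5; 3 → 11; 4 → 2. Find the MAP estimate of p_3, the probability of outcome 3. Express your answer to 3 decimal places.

The posterior is Dirichlet(αᵢ + nᵢ) = Dirichlet(27, 8, 17, 8).
For a Dirichlet(a₁,…,a_K) with all aᵢ > 1, the mode has j-th component (aⱼ − 1)/(Σaᵢ − K).
Here Σaᵢ = 60 and K = 4, so p_3 = (17 − 1)/(60 − 4) = 16/56 ≈ 0.286.

MAP estimate: 0.286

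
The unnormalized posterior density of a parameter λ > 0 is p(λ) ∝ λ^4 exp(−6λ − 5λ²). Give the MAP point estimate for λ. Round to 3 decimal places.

λ̂_MAP = 0.400

ℓ'(λ) = 4/λ − 6 − 10λ. Setting this to zero and multiplying by λ: 10λ² + 6λ − 4 = 0.
λ = (−6 + √(6² + 4·10·4)) / (2·10) = (−6 + √196) / 20 = (−6 + 14)/20 = 2/5.
ℓ''(λ) = −4/λ² − 10 < 0, confirming a maximum.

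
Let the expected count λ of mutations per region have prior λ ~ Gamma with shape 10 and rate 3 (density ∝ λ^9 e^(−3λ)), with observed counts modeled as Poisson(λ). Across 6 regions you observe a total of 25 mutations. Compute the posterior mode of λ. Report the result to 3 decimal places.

Σxᵢ = 25, n = 6.
Posterior ∝ λ^9e^(−3λ) · λ^25e^(−6λ) = λ^34e^(−9λ), i.e. Gamma(shape=35, rate=9).
The mode of a Gamma(a, b) with a ≥ 1 (shape–rate) is (a−1)/b = 34/9 ≈ 3.778.

λ̂_MAP = 3.778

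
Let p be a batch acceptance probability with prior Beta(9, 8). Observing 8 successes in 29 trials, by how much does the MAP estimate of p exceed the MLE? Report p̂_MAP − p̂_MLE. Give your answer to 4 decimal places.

Posterior is Beta(17, 29); MAP = (17−1)/(46−2) = 16/44 ≈ 0.36364.
MLE ignores the prior: p̂_MLE = k/n = 8/29 ≈ 0.27586.
Difference = 16/44 − 8/29 = 28/319 ≈ 0.0878.

MAP − MLE = 0.0878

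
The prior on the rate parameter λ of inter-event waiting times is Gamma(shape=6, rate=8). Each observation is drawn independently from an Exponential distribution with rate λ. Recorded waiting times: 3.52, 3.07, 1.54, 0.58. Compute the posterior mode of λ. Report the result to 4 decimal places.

λ̂_MAP = 0.5386

The Exponential(rate=λ) likelihood is ∝ λ^n e^(−λΣtᵢ). Here n = 4 and Σtᵢ = 3.52 + 3.07 + 1.54 + 0.58 = 8.71.
Posterior ∝ λ^5e^(−8λ) · λ^4e^(−8.71λ) = λ^9e^(−16.71λ), i.e. Gamma(10, 16.71).
Mode = (a−1)/b = 9/16.71 ≈ 0.5386.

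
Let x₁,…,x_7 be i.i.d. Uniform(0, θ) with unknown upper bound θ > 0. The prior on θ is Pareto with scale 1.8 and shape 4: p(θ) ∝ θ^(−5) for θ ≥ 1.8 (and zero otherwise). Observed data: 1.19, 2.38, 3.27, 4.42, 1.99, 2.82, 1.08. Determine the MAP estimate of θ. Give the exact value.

The Uniform(0, θ) likelihood is θ^(−n) for θ ≥ max(xᵢ), zero otherwise. Here max(xᵢ) = 4.42.
Posterior ∝ θ^(−5) · θ^(−7) = θ^(−12) on θ ≥ max(1.8, 4.42) = 4.42.
This density is strictly decreasing in θ, so the posterior mode lies at the lower boundary of the support.

θ̂_MAP = 4.42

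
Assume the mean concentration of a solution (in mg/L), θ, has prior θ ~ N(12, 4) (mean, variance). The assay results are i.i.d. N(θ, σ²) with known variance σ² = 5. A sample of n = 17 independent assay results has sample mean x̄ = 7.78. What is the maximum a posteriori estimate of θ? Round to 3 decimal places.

θ̂_MAP = 8.069

n = 17, x̄ = 7.78.
For a Normal prior and Normal likelihood with known variance, the posterior is Normal; its mode equals its mean, the precision-weighted average.
Prior precision 1/σ₀² = 1/4 = 0.25; data precision n/σ² = 17/5 = 3.4.
θ̂ = (0.25·12 + 3.4·7.78) / (0.25 + 3.4) = 29.452/3.65 = 14726/1825 ≈ 8.069.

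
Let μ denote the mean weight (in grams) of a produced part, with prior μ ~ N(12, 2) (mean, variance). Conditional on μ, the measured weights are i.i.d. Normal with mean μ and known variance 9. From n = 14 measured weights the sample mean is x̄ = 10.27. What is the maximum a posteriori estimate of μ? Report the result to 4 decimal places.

n = 14, x̄ = 10.27.
For a Normal prior and Normal likelihood with known variance, the posterior is Normal; its mode equals its mean, the precision-weighted average.
Prior precision 1/σ₀² = 1/2 = 0.5; data precision n/σ² = 14/9.
μ̂ = (0.5·12 + (14/9)·10.27) / (0.5 + 14/9) = (9889/450)/(37/18) = 9889/925 ≈ 10.6908.

μ̂_MAP = 10.6908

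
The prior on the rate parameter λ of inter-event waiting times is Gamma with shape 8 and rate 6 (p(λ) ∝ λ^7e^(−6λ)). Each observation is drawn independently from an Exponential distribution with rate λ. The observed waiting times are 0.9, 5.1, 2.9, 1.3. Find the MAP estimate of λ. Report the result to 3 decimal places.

The Exponential(rate=λ) likelihood is ∝ λ^n e^(−λΣtᵢ). Here n = 4 and Σtᵢ = 0.9 + 5.1 + 2.9 + 1.3 = 10.2.
Posterior ∝ λ^7e^(−6λ) · λ^4e^(−10.2λ) = λ^11e^(−16.2λ), i.e. Gamma(12, 16.2).
Mode = (a−1)/b = 11/16.2 ≈ 0.679.

λ̂_MAP = 0.679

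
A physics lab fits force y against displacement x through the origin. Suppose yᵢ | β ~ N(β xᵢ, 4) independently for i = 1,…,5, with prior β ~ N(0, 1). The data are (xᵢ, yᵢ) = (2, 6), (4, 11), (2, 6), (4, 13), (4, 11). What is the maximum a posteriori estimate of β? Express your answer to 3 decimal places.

log p(β | y) = −Σ(yᵢ − βxᵢ)²/(2·4) − β²/(2·1) + const.
Setting the derivative to zero: Σxᵢ(yᵢ − βxᵢ)/4 − β/1 = 0, so β = Σxᵢyᵢ / (Σxᵢ² + σ²/τ²).
Σxᵢyᵢ = 2·6 + 4·11 + 2·6 + 4·13 + 4·11 = 164; Σxᵢ² = 56; σ²/τ² = 4.
β̂_MAP = 164 / (56 + 4) = 164/60 ≈ 2.733.

β̂_MAP = 2.733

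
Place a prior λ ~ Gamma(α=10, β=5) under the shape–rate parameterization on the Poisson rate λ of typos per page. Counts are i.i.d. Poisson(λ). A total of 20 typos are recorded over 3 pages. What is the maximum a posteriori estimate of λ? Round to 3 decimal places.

Σxᵢ = 20, n = 3.
Posterior ∝ λ^9e^(−5λ) · λ^20e^(−3λ) = λ^29e^(−8λ), i.e. Gamma(shape=30, rate=8).
The mode of a Gamma(a, b) with a ≥ 1 (shape–rate) is (a−1)/b = 29/8 ≈ 3.625.

λ̂_MAP = 3.625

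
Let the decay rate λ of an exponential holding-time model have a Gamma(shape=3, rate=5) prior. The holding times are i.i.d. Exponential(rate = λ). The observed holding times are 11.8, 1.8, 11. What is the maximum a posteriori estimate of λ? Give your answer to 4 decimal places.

λ̂_MAP = 0.1689

The Exponential(rate=λ) likelihood is ∝ λ^n e^(−λΣtᵢ). Here n = 3 and Σtᵢ = 11.8 + 1.8 + 11 = 24.6.
Posterior ∝ λ^2e^(−5λ) · λ^3e^(−24.6λ) = λ^5e^(−29.6λ), i.e. Gamma(6, 29.6).
Mode = (a−1)/b = 5/29.6 ≈ 0.1689.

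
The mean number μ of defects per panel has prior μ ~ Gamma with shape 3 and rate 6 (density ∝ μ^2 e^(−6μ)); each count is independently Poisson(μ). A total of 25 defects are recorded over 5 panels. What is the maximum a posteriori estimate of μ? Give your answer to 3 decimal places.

Σxᵢ = 25, n = 5.
Posterior ∝ μ^2e^(−6μ) · μ^25e^(−5μ) = μ^27e^(−11μ), i.e. Gamma(shape=28, rate=11).
The mode of a Gamma(a, b) with a ≥ 1 (shape–rate) is (a−1)/b = 27/11 ≈ 2.455.

μ̂_MAP = 2.455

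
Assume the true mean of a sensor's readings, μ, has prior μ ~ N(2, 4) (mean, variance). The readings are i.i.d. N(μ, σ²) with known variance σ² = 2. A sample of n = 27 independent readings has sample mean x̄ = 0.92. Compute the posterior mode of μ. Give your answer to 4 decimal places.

μ̂_MAP = 0.9396

n = 27, x̄ = 0.92.
For a Normal prior and Normal likelihood with known variance, the posterior is Normal; its mode equals its mean, the precision-weighted average.
Prior precision 1/σ₀² = 1/4 = 0.25; data precision n/σ² = 27/2 = 13.5.
μ̂ = (0.25·2 + 13.5·0.92) / (0.25 + 13.5) = 12.92/13.75 = 1292/1375 ≈ 0.9396.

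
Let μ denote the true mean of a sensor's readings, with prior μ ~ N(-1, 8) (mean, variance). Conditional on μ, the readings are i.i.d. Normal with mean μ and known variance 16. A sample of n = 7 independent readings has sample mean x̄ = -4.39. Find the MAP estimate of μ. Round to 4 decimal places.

μ̂_MAP = -3.6367

n = 7, x̄ = -4.39.
For a Normal prior and Normal likelihood with known variance, the posterior is Normal; its mode equals its mean, the precision-weighted average.
Prior precision 1/σ₀² = 1/8 = 0.125; data precision n/σ² = 7/16 = 0.4375.
μ̂ = (0.125·(-1) + 0.4375·(-4.39)) / (0.125 + 0.4375) = (-2.045625)/0.5625 = -1091/300 ≈ -3.6367.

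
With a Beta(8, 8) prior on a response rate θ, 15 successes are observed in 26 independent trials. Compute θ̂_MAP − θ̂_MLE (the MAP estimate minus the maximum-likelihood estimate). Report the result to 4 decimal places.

Posterior is Beta(23, 19); MAP = (23−1)/(42−2) = 22/40 ≈ 0.55000.
MLE ignores the prior: θ̂_MLE = k/n = 15/26 ≈ 0.57692.
Difference = 22/40 − 15/26 = -7/260 ≈ -0.0269.

MAP − MLE = -0.0269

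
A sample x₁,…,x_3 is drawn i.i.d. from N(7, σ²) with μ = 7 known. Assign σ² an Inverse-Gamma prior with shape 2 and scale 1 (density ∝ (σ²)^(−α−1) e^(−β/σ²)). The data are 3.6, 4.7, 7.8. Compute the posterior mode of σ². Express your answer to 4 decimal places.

Sum of squared deviations about the known mean: SS = (3.6−7)² + (4.7−7)² + (7.8−7)² = 17.49.
The Normal likelihood contributes (σ²)^(−n/2) exp(−SS/(2σ²)), so the posterior is Inverse-Gamma(α + n/2, β + SS/2) = Inverse-Gamma(3.5, 9.745).
The mode of Inverse-Gamma(a, b) is b/(a+1) = 9.745/4.5 ≈ 2.1656.

σ̂²_MAP = 2.1656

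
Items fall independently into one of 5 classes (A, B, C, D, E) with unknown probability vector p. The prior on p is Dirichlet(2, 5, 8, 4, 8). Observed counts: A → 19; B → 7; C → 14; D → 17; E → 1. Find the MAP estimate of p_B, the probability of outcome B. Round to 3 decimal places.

The posterior is Dirichlet(αᵢ + nᵢ) = Dirichlet(21, 12, 22, 21, 9).
For a Dirichlet(a₁,…,a_K) with all aᵢ > 1, the mode has j-th component (aⱼ − 1)/(Σaᵢ − K).
Here Σaᵢ = 85 and K = 5, so p_B = (12 − 1)/(85 − 5) = 11/80 ≈ 0.138.

MAP estimate of p_B = 0.138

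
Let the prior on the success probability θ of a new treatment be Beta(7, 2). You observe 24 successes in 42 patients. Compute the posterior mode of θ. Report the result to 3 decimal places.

θ̂_MAP = 0.612

Prior: Beta(7, 2).
Data: 24 successes in 42 trials. The binomial likelihood contributes θ^24(1−θ)^18, so the posterior is Beta(7+24, 2+18) = Beta(31, 20).
For Beta(a, b) with a, b > 1 the mode is (a−1)/(a+b−2) = 30/49 ≈ 0.612.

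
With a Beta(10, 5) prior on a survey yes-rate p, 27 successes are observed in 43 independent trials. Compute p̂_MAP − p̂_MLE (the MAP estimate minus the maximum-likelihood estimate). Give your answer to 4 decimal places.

MAP − MLE = 0.0150

Posterior is Beta(37, 21); MAP = (37−1)/(58−2) = 36/56 ≈ 0.64286.
MLE ignores the prior: p̂_MLE = k/n = 27/43 ≈ 0.62791.
Difference = 36/56 − 27/43 = 9/602 ≈ 0.0150.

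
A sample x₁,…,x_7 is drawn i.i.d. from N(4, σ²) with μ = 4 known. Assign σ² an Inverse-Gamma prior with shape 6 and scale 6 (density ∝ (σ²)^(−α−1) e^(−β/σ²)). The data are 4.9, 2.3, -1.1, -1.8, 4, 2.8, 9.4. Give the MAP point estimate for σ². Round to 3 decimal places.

Sum of squared deviations about the known mean: SS = (4.9−4)² + (2.3−4)² + (-1.1−4)² + (-1.8−4)² + (4−4)² + (2.8−4)² + (9.4−4)² = 93.95.
The Normal likelihood contributes (σ²)^(−n/2) exp(−SS/(2σ²)), so the posterior is Inverse-Gamma(α + n/2, β + SS/2) = Inverse-Gamma(9.5, 52.975).
The mode of Inverse-Gamma(a, b) is b/(a+1) = 52.975/10.5 ≈ 5.045.

σ̂²_MAP = 5.045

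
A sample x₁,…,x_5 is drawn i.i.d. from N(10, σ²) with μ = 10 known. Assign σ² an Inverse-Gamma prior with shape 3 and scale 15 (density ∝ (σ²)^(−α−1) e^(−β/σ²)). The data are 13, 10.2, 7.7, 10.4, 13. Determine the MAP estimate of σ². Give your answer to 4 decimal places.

Sum of squared deviations about the known mean: SS = (13−10)² + (10.2−10)² + (7.7−10)² + (10.4−10)² + (13−10)² = 23.49.
The Normal likelihood contributes (σ²)^(−n/2) exp(−SS/(2σ²)), so the posterior is Inverse-Gamma(α + n/2, β + SS/2) = Inverse-Gamma(5.5, 26.745).
The mode of Inverse-Gamma(a, b) is b/(a+1) = 26.745/6.5 ≈ 4.1146.

σ̂²_MAP = 4.1146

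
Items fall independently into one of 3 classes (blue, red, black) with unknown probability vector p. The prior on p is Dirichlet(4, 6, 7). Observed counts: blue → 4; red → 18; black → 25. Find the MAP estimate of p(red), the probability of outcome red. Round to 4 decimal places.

The posterior is Dirichlet(αᵢ + nᵢ) = Dirichlet(8, 24, 32).
For a Dirichlet(a₁,…,a_K) with all aᵢ > 1, the mode has j-th component (aⱼ − 1)/(Σaᵢ − K).
Here Σaᵢ = 64 and K = 3, so p(red) = (24 − 1)/(64 − 3) = 23/61 ≈ 0.3770.

MAP estimate of p(red) = 0.3770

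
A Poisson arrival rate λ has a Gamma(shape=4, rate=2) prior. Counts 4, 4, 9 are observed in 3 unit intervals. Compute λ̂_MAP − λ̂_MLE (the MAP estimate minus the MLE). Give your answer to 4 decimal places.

MAP − MLE = -1.6667

Σxᵢ = 17. Posterior is Gamma(21, 5); MAP = (21−1)/5 = 20/5 ≈ 4.00000.
MLE = x̄ = 17/3 ≈ 5.66667.
Difference = 20/5 − 17/3 = -5/3 ≈ -1.6667.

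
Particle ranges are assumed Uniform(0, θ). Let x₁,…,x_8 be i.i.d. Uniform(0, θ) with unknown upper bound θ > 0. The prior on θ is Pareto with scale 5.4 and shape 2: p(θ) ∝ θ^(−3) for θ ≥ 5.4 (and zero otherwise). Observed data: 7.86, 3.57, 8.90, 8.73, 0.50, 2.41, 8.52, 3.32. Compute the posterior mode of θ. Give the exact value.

The Uniform(0, θ) likelihood is θ^(−n) for θ ≥ max(xᵢ), zero otherwise. Here max(xᵢ) = 8.90.
Posterior ∝ θ^(−3) · θ^(−8) = θ^(−11) on θ ≥ max(5.4, 8.90) = 8.90.
This density is strictly decreasing in θ, so the posterior mode lies at the lower boundary of the support.

θ̂_MAP = 8.90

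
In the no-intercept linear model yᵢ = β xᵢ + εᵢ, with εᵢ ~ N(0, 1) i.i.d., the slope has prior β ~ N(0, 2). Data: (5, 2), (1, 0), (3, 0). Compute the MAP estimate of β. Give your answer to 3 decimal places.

log p(β | y) = −Σ(yᵢ − βxᵢ)²/(2·1) − β²/(2·2) + const.
Setting the derivative to zero: Σxᵢ(yᵢ − βxᵢ)/1 − β/2 = 0, so β = Σxᵢyᵢ / (Σxᵢ² + σ²/τ²).
Σxᵢyᵢ = 5·2 + 1·0 + 3·0 = 10; Σxᵢ² = 35; σ²/τ² = 0.5.
β̂_MAP = 10 / (35 + 0.5) = 10/35.5 ≈ 0.282.

β̂_MAP = 0.282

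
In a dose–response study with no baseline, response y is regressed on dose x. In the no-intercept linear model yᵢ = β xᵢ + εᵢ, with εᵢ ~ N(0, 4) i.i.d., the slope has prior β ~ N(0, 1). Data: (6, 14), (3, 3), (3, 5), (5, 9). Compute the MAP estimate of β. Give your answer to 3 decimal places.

log p(β | y) = −Σ(yᵢ − βxᵢ)²/(2·4) − β²/(2·1) + const.
Setting the derivative to zero: Σxᵢ(yᵢ − βxᵢ)/4 − β/1 = 0, so β = Σxᵢyᵢ / (Σxᵢ² + σ²/τ²).
Σxᵢyᵢ = 6·14 + 3·3 + 3·5 + 5·9 = 153; Σxᵢ² = 79; σ²/τ² = 4.
β̂_MAP = 153 / (79 + 4) = 153/83 ≈ 1.843.

β̂_MAP = 1.843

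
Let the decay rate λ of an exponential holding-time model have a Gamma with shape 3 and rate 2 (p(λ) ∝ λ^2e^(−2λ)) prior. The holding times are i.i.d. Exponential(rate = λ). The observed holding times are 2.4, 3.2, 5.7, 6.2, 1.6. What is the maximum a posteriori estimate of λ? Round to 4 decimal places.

λ̂_MAP = 0.3318

The Exponential(rate=λ) likelihood is ∝ λ^n e^(−λΣtᵢ). Here n = 5 and Σtᵢ = 2.4 + 3.2 + 5.7 + 6.2 + 1.6 = 19.1.
Posterior ∝ λ^2e^(−2λ) · λ^5e^(−19.1λ) = λ^7e^(−21.1λ), i.e. Gamma(8, 21.1).
Mode = (a−1)/b = 7/21.1 ≈ 0.3318.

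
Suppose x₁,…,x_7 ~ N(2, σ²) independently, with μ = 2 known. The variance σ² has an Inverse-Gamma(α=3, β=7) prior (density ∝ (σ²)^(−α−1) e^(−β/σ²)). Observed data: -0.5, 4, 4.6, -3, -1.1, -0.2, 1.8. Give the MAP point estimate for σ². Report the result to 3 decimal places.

σ̂²_MAP = 4.700

Sum of squared deviations about the known mean: SS = (-0.5−2)² + (4−2)² + (4.6−2)² + (-3−2)² + (-1.1−2)² + (-0.2−2)² + (1.8−2)² = 56.5.
The Normal likelihood contributes (σ²)^(−n/2) exp(−SS/(2σ²)), so the posterior is Inverse-Gamma(α + n/2, β + SS/2) = Inverse-Gamma(6.5, 35.25).
The mode of Inverse-Gamma(a, b) is b/(a+1) = 35.25/7.5 ≈ 4.700.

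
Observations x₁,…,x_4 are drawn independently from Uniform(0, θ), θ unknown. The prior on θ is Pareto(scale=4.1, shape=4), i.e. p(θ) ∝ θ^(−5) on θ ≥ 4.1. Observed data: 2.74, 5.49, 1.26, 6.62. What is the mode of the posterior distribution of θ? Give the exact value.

The Uniform(0, θ) likelihood is θ^(−n) for θ ≥ max(xᵢ), zero otherwise. Here max(xᵢ) = 6.62.
Posterior ∝ θ^(−5) · θ^(−4) = θ^(−9) on θ ≥ max(4.1, 6.62) = 6.62.
This density is strictly decreasing in θ, so the posterior mode lies at the lower boundary of the support.

θ̂_MAP = 6.62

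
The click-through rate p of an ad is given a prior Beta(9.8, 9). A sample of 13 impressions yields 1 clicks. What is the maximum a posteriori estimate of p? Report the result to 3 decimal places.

p̂_MAP = 0.329

Prior: Beta(9.8, 9).
Data: 1 success in 13 trials. The binomial likelihood contributes p(1−p)^12, so the posterior is Beta(9.8+1, 9+12) = Beta(10.8, 21).
For Beta(a, b) with a, b > 1 the mode is (a−1)/(a+b−2) = 9.8/29.8 ≈ 0.329.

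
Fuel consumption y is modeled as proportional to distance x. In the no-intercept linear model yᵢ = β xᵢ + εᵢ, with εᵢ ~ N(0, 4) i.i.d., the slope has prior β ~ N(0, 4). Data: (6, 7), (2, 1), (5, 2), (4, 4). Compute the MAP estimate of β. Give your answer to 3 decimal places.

log p(β | y) = −Σ(yᵢ − βxᵢ)²/(2·4) − β²/(2·4) + const.
Setting the derivative to zero: Σxᵢ(yᵢ − βxᵢ)/4 − β/4 = 0, so β = Σxᵢyᵢ / (Σxᵢ² + σ²/τ²).
Σxᵢyᵢ = 6·7 + 2·1 + 5·2 + 4·4 = 70; Σxᵢ² = 81; σ²/τ² = 1.
β̂_MAP = 70 / (81 + 1) = 70/82 ≈ 0.854.

β̂_MAP = 0.854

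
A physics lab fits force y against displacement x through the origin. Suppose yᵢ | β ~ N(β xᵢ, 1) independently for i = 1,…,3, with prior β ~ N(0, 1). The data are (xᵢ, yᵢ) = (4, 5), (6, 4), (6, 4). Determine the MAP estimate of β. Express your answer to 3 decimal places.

log p(β | y) = −Σ(yᵢ − βxᵢ)²/(2·1) − β²/(2·1) + const.
Setting the derivative to zero: Σxᵢ(yᵢ − βxᵢ)/1 − β/1 = 0, so β = Σxᵢyᵢ / (Σxᵢ² + σ²/τ²).
Σxᵢyᵢ = 4·5 + 6·4 + 6·4 = 68; Σxᵢ² = 88; σ²/τ² = 1.
β̂_MAP = 68 / (88 + 1) = 68/89 ≈ 0.764.

β̂_MAP = 0.764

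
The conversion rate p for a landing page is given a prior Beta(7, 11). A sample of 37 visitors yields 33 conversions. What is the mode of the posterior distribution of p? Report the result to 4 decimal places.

p̂_MAP = 0.7358

Prior: Beta(7, 11).
Data: 33 successes in 37 trials. The binomial likelihood contributes p^33(1−p)^4, so the posterior is Beta(7+33, 11+4) = Beta(40, 15).
For Beta(a, b) with a, b > 1 the mode is (a−1)/(a+b−2) = 39/53 ≈ 0.7358.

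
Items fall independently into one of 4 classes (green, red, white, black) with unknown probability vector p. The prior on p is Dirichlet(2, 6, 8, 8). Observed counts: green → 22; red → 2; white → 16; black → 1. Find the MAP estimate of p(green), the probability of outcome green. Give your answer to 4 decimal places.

MAP estimate of p(green) = 0.3770

The posterior is Dirichlet(αᵢ + nᵢ) = Dirichlet(24, 8, 24, 9).
For a Dirichlet(a₁,…,a_K) with all aᵢ > 1, the mode has j-th component (aⱼ − 1)/(Σaᵢ − K).
Here Σaᵢ = 65 and K = 4, so p(green) = (24 − 1)/(65 − 4) = 23/61 ≈ 0.3770.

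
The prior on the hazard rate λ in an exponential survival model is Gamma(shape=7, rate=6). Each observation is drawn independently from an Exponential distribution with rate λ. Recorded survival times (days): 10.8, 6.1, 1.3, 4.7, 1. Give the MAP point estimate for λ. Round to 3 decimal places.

The Exponential(rate=λ) likelihood is ∝ λ^n e^(−λΣtᵢ). Here n = 5 and Σtᵢ = 10.8 + 6.1 + 1.3 + 4.7 + 1 = 23.9.
Posterior ∝ λ^6e^(−6λ) · λ^5e^(−23.9λ) = λ^11e^(−29.9λ), i.e. Gamma(12, 29.9).
Mode = (a−1)/b = 11/29.9 ≈ 0.368.

λ̂_MAP = 0.368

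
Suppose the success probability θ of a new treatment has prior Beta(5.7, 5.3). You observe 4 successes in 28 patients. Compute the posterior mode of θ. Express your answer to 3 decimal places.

Prior: Beta(5.7, 5.3).
Data: 4 successes in 28 trials. The binomial likelihood contributes θ^4(1−θ)^24, so the posterior is Beta(5.7+4, 5.3+24) = Beta(9.7, 29.3).
For Beta(a, b) with a, b > 1 the mode is (a−1)/(a+b−2) = 8.7/37 ≈ 0.235.

θ̂_MAP = 0.235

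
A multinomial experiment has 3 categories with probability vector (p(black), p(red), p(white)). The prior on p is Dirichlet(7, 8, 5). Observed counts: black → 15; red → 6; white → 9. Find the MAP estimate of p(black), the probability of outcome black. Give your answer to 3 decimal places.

The posterior is Dirichlet(αᵢ + nᵢ) = Dirichlet(22, 14, 14).
For a Dirichlet(a₁,…,a_K) with all aᵢ > 1, the mode has j-th component (aⱼ − 1)/(Σaᵢ − K).
Here Σaᵢ = 50 and K = 3, so p(black) = (22 − 1)/(50 − 3) = 21/47 ≈ 0.447.

MAP estimate of p(black) = 0.447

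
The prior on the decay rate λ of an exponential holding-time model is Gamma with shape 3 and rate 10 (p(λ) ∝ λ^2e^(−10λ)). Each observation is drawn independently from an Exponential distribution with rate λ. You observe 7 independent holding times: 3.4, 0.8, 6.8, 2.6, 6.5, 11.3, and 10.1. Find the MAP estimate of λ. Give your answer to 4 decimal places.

The Exponential(rate=λ) likelihood is ∝ λ^n e^(−λΣtᵢ). Here n = 7 and Σtᵢ = 3.4 + 0.8 + 6.8 + 2.6 + 6.5 + 11.3 + 10.1 = 41.5.
Posterior ∝ λ^2e^(−10λ) · λ^7e^(−41.5λ) = λ^9e^(−51.5λ), i.e. Gamma(10, 51.5).
Mode = (a−1)/b = 9/51.5 ≈ 0.1748.

λ̂_MAP = 0.1748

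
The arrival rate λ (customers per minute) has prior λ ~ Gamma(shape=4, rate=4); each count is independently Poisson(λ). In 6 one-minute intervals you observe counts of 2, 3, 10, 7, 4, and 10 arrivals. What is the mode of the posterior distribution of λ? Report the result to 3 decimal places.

Σxᵢ = 2+3+10+7+4+10 = 36, with n = 6.
Posterior ∝ λ^3e^(−4λ) · λ^36e^(−6λ) = λ^39e^(−10λ), i.e. Gamma(shape=40, rate=10).
The mode of a Gamma(a, b) with a ≥ 1 (shape–rate) is (a−1)/b = 39/10 ≈ 3.900.

λ̂_MAP = 3.900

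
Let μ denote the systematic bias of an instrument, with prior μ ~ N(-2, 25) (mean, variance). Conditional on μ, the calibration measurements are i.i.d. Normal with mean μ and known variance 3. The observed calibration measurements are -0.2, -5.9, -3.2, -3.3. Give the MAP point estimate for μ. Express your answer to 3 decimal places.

μ̂_MAP = -3.117

n = 4; x̄ = ((-0.2) + (-5.9) + (-3.2) + (-3.3))/4 = -12.6/4 = -3.15.
For a Normal prior and Normal likelihood with known variance, the posterior is Normal; its mode equals its mean, the precision-weighted average.
Prior precision 1/σ₀² = 1/25 = 0.04; data precision n/σ² = 4/3.
μ̂ = (0.04·(-2) + (4/3)·(-3.15)) / (0.04 + 4/3) = (-4.28)/(103/75) = -321/103 ≈ -3.117.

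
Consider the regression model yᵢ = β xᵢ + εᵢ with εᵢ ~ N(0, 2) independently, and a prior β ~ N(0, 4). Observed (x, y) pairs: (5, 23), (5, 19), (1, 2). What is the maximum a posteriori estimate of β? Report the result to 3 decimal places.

β̂_MAP = 4.117

log p(β | y) = −Σ(yᵢ − βxᵢ)²/(2·2) − β²/(2·4) + const.
Setting the derivative to zero: Σxᵢ(yᵢ − βxᵢ)/2 − β/4 = 0, so β = Σxᵢyᵢ / (Σxᵢ² + σ²/τ²).
Σxᵢyᵢ = 5·23 + 5·19 + 1·2 = 212; Σxᵢ² = 51; σ²/τ² = 0.5.
β̂_MAP = 212 / (51 + 0.5) = 212/51.5 ≈ 4.117.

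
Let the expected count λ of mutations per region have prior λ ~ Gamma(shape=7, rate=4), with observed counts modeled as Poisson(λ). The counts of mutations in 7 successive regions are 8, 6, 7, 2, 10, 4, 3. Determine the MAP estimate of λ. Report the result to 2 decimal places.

λ̂_MAP = 4.18

Σxᵢ = 8+6+7+2+10+4+3 = 40, with n = 7.
Posterior ∝ λ^6e^(−4λ) · λ^40e^(−7λ) = λ^46e^(−11λ), i.e. Gamma(shape=47, rate=11).
The mode of a Gamma(a, b) with a ≥ 1 (shape–rate) is (a−1)/b = 46/11 ≈ 4.18.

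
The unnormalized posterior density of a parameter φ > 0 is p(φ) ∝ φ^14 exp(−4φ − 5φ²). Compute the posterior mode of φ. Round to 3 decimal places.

ℓ'(φ) = 14/φ − 4 − 10φ. Setting this to zero and multiplying by φ: 10φ² + 4φ − 14 = 0.
φ = (−4 + √(4² + 4·10·14)) / (2·10) = (−4 + √576) / 20 = (−4 + 24)/20 = 1.
ℓ''(φ) = −14/φ² − 10 < 0, confirming a maximum.

φ̂_MAP = 1.000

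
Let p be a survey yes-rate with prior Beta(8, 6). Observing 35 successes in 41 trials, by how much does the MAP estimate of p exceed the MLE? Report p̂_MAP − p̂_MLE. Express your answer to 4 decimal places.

MAP − MLE = -0.0612

Posterior is Beta(43, 12); MAP = (43−1)/(55−2) = 42/53 ≈ 0.79245.
MLE ignores the prior: p̂_MLE = k/n = 35/41 ≈ 0.85366.
Difference = 42/53 − 35/41 = -133/2173 ≈ -0.0612.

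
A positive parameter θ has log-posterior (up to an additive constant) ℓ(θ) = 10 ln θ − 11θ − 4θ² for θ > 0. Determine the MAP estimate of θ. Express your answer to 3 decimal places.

ℓ'(θ) = 10/θ − 11 − 8θ. Setting this to zero and multiplying by θ: 8θ² + 11θ − 10 = 0.
θ = (−11 + √(11² + 4·8·10)) / (2·8) = (−11 + √441) / 16 = (−11 + 21)/16 = 5/8.
ℓ''(θ) = −10/θ² − 8 < 0, confirming a maximum.

θ̂_MAP = 0.625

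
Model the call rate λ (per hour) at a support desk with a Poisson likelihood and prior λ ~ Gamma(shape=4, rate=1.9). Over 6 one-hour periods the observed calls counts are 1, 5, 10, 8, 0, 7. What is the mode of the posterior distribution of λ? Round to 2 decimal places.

Σxᵢ = 1+5+10+8+0+7 = 31, with n = 6.
Posterior ∝ λ^3e^(−1.9λ) · λ^31e^(−6λ) = λ^34e^(−7.9λ), i.e. Gamma(shape=35, rate=7.9).
The mode of a Gamma(a, b) with a ≥ 1 (shape–rate) is (a−1)/b = 34/7.9 ≈ 4.30.

λ̂_MAP = 4.30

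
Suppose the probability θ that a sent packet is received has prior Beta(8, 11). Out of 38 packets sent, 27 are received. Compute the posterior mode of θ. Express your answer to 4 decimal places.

θ̂_MAP = 0.6182

Prior: Beta(8, 11).
Data: 27 successes in 38 trials. The binomial likelihood contributes θ^27(1−θ)^11, so the posterior is Beta(8+27, 11+11) = Beta(35, 22).
For Beta(a, b) with a, b > 1 the mode is (a−1)/(a+b−2) = 34/55 ≈ 0.6182.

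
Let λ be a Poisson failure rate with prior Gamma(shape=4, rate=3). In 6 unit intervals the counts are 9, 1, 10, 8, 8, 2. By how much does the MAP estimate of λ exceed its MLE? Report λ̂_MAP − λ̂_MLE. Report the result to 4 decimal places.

MAP − MLE = -1.7778

Σxᵢ = 38. Posterior is Gamma(42, 9); MAP = (42−1)/9 = 41/9 ≈ 4.55556.
MLE = x̄ = 38/6 ≈ 6.33333.
Difference = 41/9 − 38/6 = -16/9 ≈ -1.7778.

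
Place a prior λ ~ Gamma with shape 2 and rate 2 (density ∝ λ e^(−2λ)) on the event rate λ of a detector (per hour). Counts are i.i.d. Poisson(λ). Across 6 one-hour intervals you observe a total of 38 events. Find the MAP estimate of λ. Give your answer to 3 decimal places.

λ̂_MAP = 4.875

Σxᵢ = 38, n = 6.
Posterior ∝ λe^(−2λ) · λ^38e^(−6λ) = λ^39e^(−8λ), i.e. Gamma(shape=40, rate=8).
The mode of a Gamma(a, b) with a ≥ 1 (shape–rate) is (a−1)/b = 39/8 ≈ 4.875.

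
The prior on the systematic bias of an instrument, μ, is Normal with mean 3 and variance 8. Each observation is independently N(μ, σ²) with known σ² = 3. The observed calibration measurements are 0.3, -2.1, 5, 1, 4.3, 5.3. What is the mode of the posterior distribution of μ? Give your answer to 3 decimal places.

μ̂_MAP = 2.341

n = 6; x̄ = (0.3 + (-2.1) + 5 + 1 + 4.3 + 5.3)/6 = 13.8/6 = 2.3.
For a Normal prior and Normal likelihood with known variance, the posterior is Normal; its mode equals its mean, the precision-weighted average.
Prior precision 1/σ₀² = 1/8 = 0.125; data precision n/σ² = 6/3 = 2.
μ̂ = (0.125·3 + 2·2.3) / (0.125 + 2) = 4.975/2.125 = 199/85 ≈ 2.341.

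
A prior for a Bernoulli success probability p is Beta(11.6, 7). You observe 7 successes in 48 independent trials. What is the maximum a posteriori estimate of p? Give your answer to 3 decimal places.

Prior: Beta(11.6, 7).
Data: 7 successes in 48 trials. The binomial likelihood contributes p^7(1−p)^41, so the posterior is Beta(11.6+7, 7+41) = Beta(18.6, 48).
For Beta(a, b) with a, b > 1 the mode is (a−1)/(a+b−2) = 17.6/64.6 ≈ 0.272.

p̂_MAP = 0.272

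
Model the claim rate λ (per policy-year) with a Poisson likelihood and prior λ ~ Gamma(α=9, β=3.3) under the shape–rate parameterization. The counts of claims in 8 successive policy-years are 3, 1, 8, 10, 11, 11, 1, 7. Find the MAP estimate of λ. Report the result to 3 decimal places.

λ̂_MAP = 5.310

Σxᵢ = 3+1+8+10+11+11+1+7 = 52, with n = 8.
Posterior ∝ λ^8e^(−3.3λ) · λ^52e^(−8λ) = λ^60e^(−11.3λ), i.e. Gamma(shape=61, rate=11.3).
The mode of a Gamma(a, b) with a ≥ 1 (shape–rate) is (a−1)/b = 60/11.3 ≈ 5.310.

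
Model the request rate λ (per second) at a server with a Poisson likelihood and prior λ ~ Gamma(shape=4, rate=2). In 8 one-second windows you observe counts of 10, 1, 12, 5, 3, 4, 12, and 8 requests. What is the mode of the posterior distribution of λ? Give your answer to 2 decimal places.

Σxᵢ = 10+1+12+5+3+4+12+8 = 55, with n = 8.
Posterior ∝ λ^3e^(−2λ) · λ^55e^(−8λ) = λ^58e^(−10λ), i.e. Gamma(shape=59, rate=10).
The mode of a Gamma(a, b) with a ≥ 1 (shape–rate) is (a−1)/b = 58/10 ≈ 5.80.

λ̂_MAP = 5.80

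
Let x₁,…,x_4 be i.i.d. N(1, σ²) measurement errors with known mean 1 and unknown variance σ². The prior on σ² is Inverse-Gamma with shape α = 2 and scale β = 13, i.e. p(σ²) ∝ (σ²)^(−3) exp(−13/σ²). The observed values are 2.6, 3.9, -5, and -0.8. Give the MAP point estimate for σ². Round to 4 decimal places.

σ̂²_MAP = 7.6210

Sum of squared deviations about the known mean: SS = (2.6−1)² + (3.9−1)² + (-5−1)² + (-0.8−1)² = 50.21.
The Normal likelihood contributes (σ²)^(−n/2) exp(−SS/(2σ²)), so the posterior is Inverse-Gamma(α + n/2, β + SS/2) = Inverse-Gamma(4, 38.105).
The mode of Inverse-Gamma(a, b) is b/(a+1) = 38.105/5 ≈ 7.6210.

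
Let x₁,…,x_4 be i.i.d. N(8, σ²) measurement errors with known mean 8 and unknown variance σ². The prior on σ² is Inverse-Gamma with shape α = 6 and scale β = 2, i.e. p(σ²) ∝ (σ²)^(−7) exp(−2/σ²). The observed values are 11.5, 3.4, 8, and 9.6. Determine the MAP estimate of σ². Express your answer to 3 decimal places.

Sum of squared deviations about the known mean: SS = (11.5−8)² + (3.4−8)² + (8−8)² + (9.6−8)² = 35.97.
The Normal likelihood contributes (σ²)^(−n/2) exp(−SS/(2σ²)), so the posterior is Inverse-Gamma(α + n/2, β + SS/2) = Inverse-Gamma(8, 19.985).
The mode of Inverse-Gamma(a, b) is b/(a+1) = 19.985/9 ≈ 2.221.

σ̂²_MAP = 2.221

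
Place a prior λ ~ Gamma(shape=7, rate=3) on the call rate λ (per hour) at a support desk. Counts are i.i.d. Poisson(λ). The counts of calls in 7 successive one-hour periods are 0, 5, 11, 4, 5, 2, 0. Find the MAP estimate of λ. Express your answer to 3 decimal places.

λ̂_MAP = 3.300

Σxᵢ = 0+5+11+4+5+2+0 = 27, with n = 7.
Posterior ∝ λ^6e^(−3λ) · λ^27e^(−7λ) = λ^33e^(−10λ), i.e. Gamma(shape=34, rate=10).
The mode of a Gamma(a, b) with a ≥ 1 (shape–rate) is (a−1)/b = 33/10 ≈ 3.300.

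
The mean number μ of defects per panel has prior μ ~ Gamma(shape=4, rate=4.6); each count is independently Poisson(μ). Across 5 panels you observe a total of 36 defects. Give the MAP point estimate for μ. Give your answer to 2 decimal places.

Σxᵢ = 36, n = 5.
Posterior ∝ μ^3e^(−4.6μ) · μ^36e^(−5μ) = μ^39e^(−9.6μ), i.e. Gamma(shape=40, rate=9.6).
The mode of a Gamma(a, b) with a ≥ 1 (shape–rate) is (a−1)/b = 39/9.6 ≈ 4.06.

μ̂_MAP = 4.06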